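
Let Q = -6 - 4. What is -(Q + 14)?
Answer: -4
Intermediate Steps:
Q = -10
-(Q + 14) = -(-10 + 14) = -1*4 = -4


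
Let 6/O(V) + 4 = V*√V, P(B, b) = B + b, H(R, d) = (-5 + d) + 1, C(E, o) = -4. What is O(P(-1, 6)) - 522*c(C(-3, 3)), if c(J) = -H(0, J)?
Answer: -455160/109 + 30*√5/109 ≈ -4175.2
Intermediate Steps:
H(R, d) = -4 + d
c(J) = 4 - J (c(J) = -(-4 + J) = 4 - J)
O(V) = 6/(-4 + V^(3/2)) (O(V) = 6/(-4 + V*√V) = 6/(-4 + V^(3/2)))
O(P(-1, 6)) - 522*c(C(-3, 3)) = 6/(-4 + (-1 + 6)^(3/2)) - 522*(4 - 1*(-4)) = 6/(-4 + 5^(3/2)) - 522*(4 + 4) = 6/(-4 + 5*√5) - 522*8 = 6/(-4 + 5*√5) - 4176 = -4176 + 6/(-4 + 5*√5)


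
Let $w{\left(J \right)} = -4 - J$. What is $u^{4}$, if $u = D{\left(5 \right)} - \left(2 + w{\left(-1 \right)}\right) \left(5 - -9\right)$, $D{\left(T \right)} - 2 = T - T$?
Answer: $65536$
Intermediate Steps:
$D{\left(T \right)} = 2$ ($D{\left(T \right)} = 2 + \left(T - T\right) = 2 + 0 = 2$)
$u = 16$ ($u = 2 - \left(2 - 3\right) \left(5 - -9\right) = 2 - \left(2 + \left(-4 + 1\right)\right) \left(5 + \left(-3 + 12\right)\right) = 2 - \left(2 - 3\right) \left(5 + 9\right) = 2 - \left(-1\right) 14 = 2 - -14 = 2 + 14 = 16$)
$u^{4} = 16^{4} = 65536$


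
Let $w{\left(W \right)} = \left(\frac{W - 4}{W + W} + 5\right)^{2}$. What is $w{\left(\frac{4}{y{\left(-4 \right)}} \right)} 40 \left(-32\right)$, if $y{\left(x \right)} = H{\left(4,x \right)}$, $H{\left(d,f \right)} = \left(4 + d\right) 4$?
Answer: $-141120$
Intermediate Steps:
$H{\left(d,f \right)} = 16 + 4 d$
$y{\left(x \right)} = 32$ ($y{\left(x \right)} = 16 + 4 \cdot 4 = 16 + 16 = 32$)
$w{\left(W \right)} = \left(5 + \frac{-4 + W}{2 W}\right)^{2}$ ($w{\left(W \right)} = \left(\frac{-4 + W}{2 W} + 5\right)^{2} = \left(5 + \frac{-4 + W}{2 W}\right)^{2}$)
$w{\left(\frac{4}{y{\left(-4 \right)}} \right)} 40 \left(-32\right) = \frac{\left(-4 + 11 \cdot \frac{4}{32}\right)^{2}}{4 \cdot \frac{1}{64}} \cdot 40 \left(-32\right) = \frac{\left(-4 + 11 \cdot 4 \cdot \frac{1}{32}\right)^{2}}{4 \cdot \frac{1}{64}} \cdot 40 \left(-32\right) = \frac{\frac{1}{(\frac{1}{8})^{2}} \left(-4 + 11 \cdot \frac{1}{8}\right)^{2}}{4} \cdot 40 \left(-32\right) = \frac{1}{4} \cdot 64 \left(-4 + \frac{11}{8}\right)^{2} \cdot 40 \left(-32\right) = \frac{1}{4} \cdot 64 \left(- \frac{21}{8}\right)^{2} \cdot 40 \left(-32\right) = \frac{1}{4} \cdot 64 \cdot \frac{441}{64} \cdot 40 \left(-32\right) = \frac{441}{4} \cdot 40 \left(-32\right) = 4410 \left(-32\right) = -141120$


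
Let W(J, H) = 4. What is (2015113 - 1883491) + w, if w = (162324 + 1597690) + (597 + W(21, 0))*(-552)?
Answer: 1559884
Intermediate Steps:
w = 1428262 (w = (162324 + 1597690) + (597 + 4)*(-552) = 1760014 + 601*(-552) = 1760014 - 331752 = 1428262)
(2015113 - 1883491) + w = (2015113 - 1883491) + 1428262 = 131622 + 1428262 = 1559884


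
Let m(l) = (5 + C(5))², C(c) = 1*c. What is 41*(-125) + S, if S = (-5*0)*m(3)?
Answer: -5125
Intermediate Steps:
C(c) = c
m(l) = 100 (m(l) = (5 + 5)² = 10² = 100)
S = 0 (S = -5*0*100 = 0*100 = 0)
41*(-125) + S = 41*(-125) + 0 = -5125 + 0 = -5125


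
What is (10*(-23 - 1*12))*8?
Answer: -2800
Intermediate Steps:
(10*(-23 - 1*12))*8 = (10*(-23 - 12))*8 = (10*(-35))*8 = -350*8 = -2800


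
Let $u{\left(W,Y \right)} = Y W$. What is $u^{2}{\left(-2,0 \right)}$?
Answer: $0$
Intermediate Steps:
$u{\left(W,Y \right)} = W Y$
$u^{2}{\left(-2,0 \right)} = \left(\left(-2\right) 0\right)^{2} = 0^{2} = 0$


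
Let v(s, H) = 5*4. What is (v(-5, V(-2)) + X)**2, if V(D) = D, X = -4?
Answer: 256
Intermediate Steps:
v(s, H) = 20
(v(-5, V(-2)) + X)**2 = (20 - 4)**2 = 16**2 = 256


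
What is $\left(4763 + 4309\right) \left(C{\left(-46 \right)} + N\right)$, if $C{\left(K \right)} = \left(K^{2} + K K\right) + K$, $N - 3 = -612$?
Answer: $32450544$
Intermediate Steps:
$N = -609$ ($N = 3 - 612 = -609$)
$C{\left(K \right)} = K + 2 K^{2}$ ($C{\left(K \right)} = \left(K^{2} + K^{2}\right) + K = 2 K^{2} + K = K + 2 K^{2}$)
$\left(4763 + 4309\right) \left(C{\left(-46 \right)} + N\right) = \left(4763 + 4309\right) \left(- 46 \left(1 + 2 \left(-46\right)\right) - 609\right) = 9072 \left(- 46 \left(1 - 92\right) - 609\right) = 9072 \left(\left(-46\right) \left(-91\right) - 609\right) = 9072 \left(4186 - 609\right) = 9072 \cdot 3577 = 32450544$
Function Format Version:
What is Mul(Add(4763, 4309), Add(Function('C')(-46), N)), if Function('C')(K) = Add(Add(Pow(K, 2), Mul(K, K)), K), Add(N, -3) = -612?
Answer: 32450544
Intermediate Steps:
N = -609 (N = Add(3, -612) = -609)
Function('C')(K) = Add(K, Mul(2, Pow(K, 2))) (Function('C')(K) = Add(Add(Pow(K, 2), Pow(K, 2)), K) = Add(Mul(2, Pow(K, 2)), K) = Add(K, Mul(2, Pow(K, 2))))
Mul(Add(4763, 4309), Add(Function('C')(-46), N)) = Mul(Add(4763, 4309), Add(Mul(-46, Add(1, Mul(2, -46))), -609)) = Mul(9072, Add(Mul(-46, Add(1, -92)), -609)) = Mul(9072, Add(Mul(-46, -91), -609)) = Mul(9072, Add(4186, -609)) = Mul(9072, 3577) = 32450544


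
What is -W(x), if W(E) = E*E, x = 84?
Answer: -7056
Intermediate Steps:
W(E) = E**2
-W(x) = -1*84**2 = -1*7056 = -7056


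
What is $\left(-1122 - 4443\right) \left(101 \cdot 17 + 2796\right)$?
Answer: $-25114845$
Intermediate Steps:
$\left(-1122 - 4443\right) \left(101 \cdot 17 + 2796\right) = - 5565 \left(1717 + 2796\right) = \left(-5565\right) 4513 = -25114845$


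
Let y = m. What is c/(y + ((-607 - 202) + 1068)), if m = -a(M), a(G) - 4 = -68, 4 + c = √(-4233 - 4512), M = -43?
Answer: -4/323 + I*√8745/323 ≈ -0.012384 + 0.28952*I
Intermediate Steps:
c = -4 + I*√8745 (c = -4 + √(-4233 - 4512) = -4 + √(-8745) = -4 + I*√8745 ≈ -4.0 + 93.515*I)
a(G) = -64 (a(G) = 4 - 68 = -64)
m = 64 (m = -1*(-64) = 64)
y = 64
c/(y + ((-607 - 202) + 1068)) = (-4 + I*√8745)/(64 + ((-607 - 202) + 1068)) = (-4 + I*√8745)/(64 + (-809 + 1068)) = (-4 + I*√8745)/(64 + 259) = (-4 + I*√8745)/323 = (-4 + I*√8745)*(1/323) = -4/323 + I*√8745/323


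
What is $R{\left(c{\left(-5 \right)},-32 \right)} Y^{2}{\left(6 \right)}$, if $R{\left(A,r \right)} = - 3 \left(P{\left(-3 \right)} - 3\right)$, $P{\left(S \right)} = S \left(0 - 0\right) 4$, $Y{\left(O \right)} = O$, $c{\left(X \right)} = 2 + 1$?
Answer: $324$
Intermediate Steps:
$c{\left(X \right)} = 3$
$P{\left(S \right)} = 0$ ($P{\left(S \right)} = S \left(0 + 0\right) 4 = S 0 \cdot 4 = 0 \cdot 4 = 0$)
$R{\left(A,r \right)} = 9$ ($R{\left(A,r \right)} = - 3 \left(0 - 3\right) = \left(-3\right) \left(-3\right) = 9$)
$R{\left(c{\left(-5 \right)},-32 \right)} Y^{2}{\left(6 \right)} = 9 \cdot 6^{2} = 9 \cdot 36 = 324$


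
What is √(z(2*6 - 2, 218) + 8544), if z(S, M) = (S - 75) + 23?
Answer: √8502 ≈ 92.206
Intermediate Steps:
z(S, M) = -52 + S (z(S, M) = (-75 + S) + 23 = -52 + S)
√(z(2*6 - 2, 218) + 8544) = √((-52 + (2*6 - 2)) + 8544) = √((-52 + (12 - 2)) + 8544) = √((-52 + 10) + 8544) = √(-42 + 8544) = √8502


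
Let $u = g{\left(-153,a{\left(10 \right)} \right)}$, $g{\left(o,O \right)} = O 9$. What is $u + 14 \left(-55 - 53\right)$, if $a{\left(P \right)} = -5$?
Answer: $-1557$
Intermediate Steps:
$g{\left(o,O \right)} = 9 O$
$u = -45$ ($u = 9 \left(-5\right) = -45$)
$u + 14 \left(-55 - 53\right) = -45 + 14 \left(-55 - 53\right) = -45 + 14 \left(-108\right) = -45 - 1512 = -1557$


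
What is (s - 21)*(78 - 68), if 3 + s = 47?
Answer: 230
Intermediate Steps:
s = 44 (s = -3 + 47 = 44)
(s - 21)*(78 - 68) = (44 - 21)*(78 - 68) = 23*10 = 230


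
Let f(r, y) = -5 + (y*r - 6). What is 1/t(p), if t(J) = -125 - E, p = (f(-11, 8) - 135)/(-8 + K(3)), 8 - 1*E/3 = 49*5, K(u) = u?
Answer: 1/586 ≈ 0.0017065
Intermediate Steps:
f(r, y) = -11 + r*y (f(r, y) = -5 + (r*y - 6) = -5 + (-6 + r*y) = -11 + r*y)
E = -711 (E = 24 - 147*5 = 24 - 3*245 = 24 - 735 = -711)
p = 234/5 (p = ((-11 - 11*8) - 135)/(-8 + 3) = ((-11 - 88) - 135)/(-5) = (-99 - 135)*(-1/5) = -234*(-1/5) = 234/5 ≈ 46.800)
t(J) = 586 (t(J) = -125 - 1*(-711) = -125 + 711 = 586)
1/t(p) = 1/586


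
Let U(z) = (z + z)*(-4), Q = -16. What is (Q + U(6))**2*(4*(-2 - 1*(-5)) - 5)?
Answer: 28672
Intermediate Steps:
U(z) = -8*z (U(z) = (2*z)*(-4) = -8*z)
(Q + U(6))**2*(4*(-2 - 1*(-5)) - 5) = (-16 - 8*6)**2*(4*(-2 - 1*(-5)) - 5) = (-16 - 48)**2*(4*(-2 + 5) - 5) = (-64)**2*(4*3 - 5) = 4096*(12 - 5) = 4096*7 = 28672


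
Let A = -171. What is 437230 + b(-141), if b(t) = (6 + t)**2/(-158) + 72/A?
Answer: 1312216921/3002 ≈ 4.3711e+5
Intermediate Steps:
b(t) = -8/19 - (6 + t)**2/158 (b(t) = (6 + t)**2/(-158) + 72/(-171) = (6 + t)**2*(-1/158) + 72*(-1/171) = -(6 + t)**2/158 - 8/19 = -8/19 - (6 + t)**2/158)
437230 + b(-141) = 437230 + (-8/19 - (6 - 141)**2/158) = 437230 + (-8/19 - 1/158*(-135)**2) = 437230 + (-8/19 - 1/158*18225) = 437230 + (-8/19 - 18225/158) = 437230 - 347539/3002 = 1312216921/3002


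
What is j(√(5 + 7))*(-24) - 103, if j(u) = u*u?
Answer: -391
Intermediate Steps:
j(u) = u²
j(√(5 + 7))*(-24) - 103 = (√(5 + 7))²*(-24) - 103 = (√12)²*(-24) - 103 = (2*√3)²*(-24) - 103 = 12*(-24) - 103 = -288 - 103 = -391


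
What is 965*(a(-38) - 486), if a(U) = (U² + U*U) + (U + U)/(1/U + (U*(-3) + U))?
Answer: 6689076990/2887 ≈ 2.3170e+6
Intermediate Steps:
a(U) = 2*U² + 2*U/(1/U - 2*U) (a(U) = (U² + U²) + (2*U)/(1/U + (-3*U + U)) = 2*U² + (2*U)/(1/U - 2*U) = 2*U² + 2*U/(1/U - 2*U))
965*(a(-38) - 486) = 965*(4*(-38)²*(-1 + (-38)²)/(-1 + 2*(-38)²) - 486) = 965*(4*1444*(-1 + 1444)/(-1 + 2*1444) - 486) = 965*(4*1444*1443/(-1 + 2888) - 486) = 965*(4*1444*1443/2887 - 486) = 965*(4*1444*(1/2887)*1443 - 486) = 965*(8334768/2887 - 486) = 965*(6931686/2887) = 6689076990/2887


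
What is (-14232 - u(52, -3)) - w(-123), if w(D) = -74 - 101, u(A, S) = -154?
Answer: -13903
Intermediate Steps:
w(D) = -175
(-14232 - u(52, -3)) - w(-123) = (-14232 - 1*(-154)) - 1*(-175) = (-14232 + 154) + 175 = -14078 + 175 = -13903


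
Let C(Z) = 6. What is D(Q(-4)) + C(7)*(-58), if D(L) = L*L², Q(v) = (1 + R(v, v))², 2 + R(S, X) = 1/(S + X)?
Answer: -90694671/262144 ≈ -345.97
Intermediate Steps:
R(S, X) = -2 + 1/(S + X)
Q(v) = (1 + (1 - 4*v)/(2*v))² (Q(v) = (1 + (1 - 2*v - 2*v)/(v + v))² = (1 + (1 - 4*v)/((2*v)))² = (1 + (1/(2*v))*(1 - 4*v))² = (1 + (1 - 4*v)/(2*v))²)
D(L) = L³
D(Q(-4)) + C(7)*(-58) = ((¼)*(1 - 2*(-4))²/(-4)²)³ + 6*(-58) = ((¼)*(1/16)*(1 + 8)²)³ - 348 = ((¼)*(1/16)*9²)³ - 348 = ((¼)*(1/16)*81)³ - 348 = (81/64)³ - 348 = 531441/262144 - 348 = -90694671/262144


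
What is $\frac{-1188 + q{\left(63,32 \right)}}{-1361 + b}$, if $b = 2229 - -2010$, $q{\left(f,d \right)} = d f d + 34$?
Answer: $\frac{31679}{1439} \approx 22.015$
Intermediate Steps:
$q{\left(f,d \right)} = 34 + f d^{2}$ ($q{\left(f,d \right)} = f d^{2} + 34 = 34 + f d^{2}$)
$b = 4239$ ($b = 2229 + 2010 = 4239$)
$\frac{-1188 + q{\left(63,32 \right)}}{-1361 + b} = \frac{-1188 + \left(34 + 63 \cdot 32^{2}\right)}{-1361 + 4239} = \frac{-1188 + \left(34 + 63 \cdot 1024\right)}{2878} = \left(-1188 + \left(34 + 64512\right)\right) \frac{1}{2878} = \left(-1188 + 64546\right) \frac{1}{2878} = 63358 \cdot \frac{1}{2878} = \frac{31679}{1439}$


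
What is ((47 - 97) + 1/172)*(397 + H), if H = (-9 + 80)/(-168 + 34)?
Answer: -456839073/23048 ≈ -19821.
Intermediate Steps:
H = -71/134 (H = 71/(-134) = 71*(-1/134) = -71/134 ≈ -0.52985)
((47 - 97) + 1/172)*(397 + H) = ((47 - 97) + 1/172)*(397 - 71/134) = (-50 + 1/172)*(53127/134) = -8599/172*53127/134 = -456839073/23048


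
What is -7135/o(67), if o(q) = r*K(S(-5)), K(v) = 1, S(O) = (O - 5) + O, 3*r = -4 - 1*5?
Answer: 7135/3 ≈ 2378.3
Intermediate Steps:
r = -3 (r = (-4 - 1*5)/3 = (-4 - 5)/3 = (⅓)*(-9) = -3)
S(O) = -5 + 2*O (S(O) = (-5 + O) + O = -5 + 2*O)
o(q) = -3 (o(q) = -3*1 = -3)
-7135/o(67) = -7135/(-3) = -7135*(-⅓) = 7135/3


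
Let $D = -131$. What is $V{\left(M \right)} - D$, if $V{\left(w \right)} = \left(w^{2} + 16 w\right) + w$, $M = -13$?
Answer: $79$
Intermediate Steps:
$V{\left(w \right)} = w^{2} + 17 w$
$V{\left(M \right)} - D = - 13 \left(17 - 13\right) - -131 = \left(-13\right) 4 + 131 = -52 + 131 = 79$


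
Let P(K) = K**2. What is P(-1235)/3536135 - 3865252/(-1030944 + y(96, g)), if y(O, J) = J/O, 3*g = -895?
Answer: 877851600956267/209984725467109 ≈ 4.1805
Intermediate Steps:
g = -895/3 (g = (1/3)*(-895) = -895/3 ≈ -298.33)
P(-1235)/3536135 - 3865252/(-1030944 + y(96, g)) = (-1235)**2/3536135 - 3865252/(-1030944 - 895/3/96) = 1525225*(1/3536135) - 3865252/(-1030944 - 895/3*1/96) = 305045/707227 - 3865252/(-1030944 - 895/288) = 305045/707227 - 3865252/(-296912767/288) = 305045/707227 - 3865252*(-288/296912767) = 305045/707227 + 1113192576/296912767 = 877851600956267/209984725467109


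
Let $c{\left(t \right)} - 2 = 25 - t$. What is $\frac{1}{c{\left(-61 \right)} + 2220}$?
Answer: $\frac{1}{2308} \approx 0.00043328$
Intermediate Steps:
$c{\left(t \right)} = 27 - t$ ($c{\left(t \right)} = 2 - \left(-25 + t\right) = 27 - t$)
$\frac{1}{c{\left(-61 \right)} + 2220} = \frac{1}{\left(27 - -61\right) + 2220} = \frac{1}{\left(27 + 61\right) + 2220} = \frac{1}{88 + 2220} = \frac{1}{2308}$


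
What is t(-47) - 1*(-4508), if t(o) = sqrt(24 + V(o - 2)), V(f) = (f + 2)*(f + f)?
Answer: 4508 + sqrt(4630) ≈ 4576.0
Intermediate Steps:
V(f) = 2*f*(2 + f) (V(f) = (2 + f)*(2*f) = 2*f*(2 + f))
t(o) = sqrt(24 + 2*o*(-2 + o)) (t(o) = sqrt(24 + 2*(o - 2)*(2 + (o - 2))) = sqrt(24 + 2*(-2 + o)*(2 + (-2 + o))) = sqrt(24 + 2*(-2 + o)*o) = sqrt(24 + 2*o*(-2 + o)))
t(-47) - 1*(-4508) = sqrt(2)*sqrt(12 - 47*(-2 - 47)) - 1*(-4508) = sqrt(2)*sqrt(12 - 47*(-49)) + 4508 = sqrt(2)*sqrt(12 + 2303) + 4508 = sqrt(2)*sqrt(2315) + 4508 = sqrt(4630) + 4508 = 4508 + sqrt(4630)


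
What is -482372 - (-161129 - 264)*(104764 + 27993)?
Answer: 21425568129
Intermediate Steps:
-482372 - (-161129 - 264)*(104764 + 27993) = -482372 - (-161393)*132757 = -482372 - 1*(-21426050501) = -482372 + 21426050501 = 21425568129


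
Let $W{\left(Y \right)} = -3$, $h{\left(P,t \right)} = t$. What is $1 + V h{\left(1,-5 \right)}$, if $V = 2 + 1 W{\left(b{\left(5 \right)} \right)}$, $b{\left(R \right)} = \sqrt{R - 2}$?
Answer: $6$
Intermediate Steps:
$b{\left(R \right)} = \sqrt{-2 + R}$
$V = -1$ ($V = 2 + 1 \left(-3\right) = 2 - 3 = -1$)
$1 + V h{\left(1,-5 \right)} = 1 - -5 = 1 + 5 = 6$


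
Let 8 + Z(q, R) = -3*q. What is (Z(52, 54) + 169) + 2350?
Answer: 2355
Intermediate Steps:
Z(q, R) = -8 - 3*q
(Z(52, 54) + 169) + 2350 = ((-8 - 3*52) + 169) + 2350 = ((-8 - 156) + 169) + 2350 = (-164 + 169) + 2350 = 5 + 2350 = 2355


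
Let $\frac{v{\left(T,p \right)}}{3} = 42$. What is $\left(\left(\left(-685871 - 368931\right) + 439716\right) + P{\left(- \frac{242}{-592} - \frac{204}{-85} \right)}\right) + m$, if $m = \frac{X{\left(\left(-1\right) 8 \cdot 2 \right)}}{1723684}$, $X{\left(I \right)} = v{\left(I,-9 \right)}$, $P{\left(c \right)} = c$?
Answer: $- \frac{392277350439663}{637763080} \approx -6.1508 \cdot 10^{5}$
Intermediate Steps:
$v{\left(T,p \right)} = 126$ ($v{\left(T,p \right)} = 3 \cdot 42 = 126$)
$X{\left(I \right)} = 126$
$m = \frac{63}{861842}$ ($m = \frac{126}{1723684} = 126 \cdot \frac{1}{1723684} = \frac{63}{861842} \approx 7.3099 \cdot 10^{-5}$)
$\left(\left(\left(-685871 - 368931\right) + 439716\right) + P{\left(- \frac{242}{-592} - \frac{204}{-85} \right)}\right) + m = \left(\left(\left(-685871 - 368931\right) + 439716\right) - \left(- \frac{121}{296} - \frac{12}{5}\right)\right) + \frac{63}{861842} = \left(\left(-1054802 + 439716\right) - - \frac{4157}{1480}\right) + \frac{63}{861842} = \left(-615086 + \left(\frac{121}{296} + \frac{12}{5}\right)\right) + \frac{63}{861842} = \left(-615086 + \frac{4157}{1480}\right) + \frac{63}{861842} = - \frac{910323123}{1480} + \frac{63}{861842} = - \frac{392277350439663}{637763080}$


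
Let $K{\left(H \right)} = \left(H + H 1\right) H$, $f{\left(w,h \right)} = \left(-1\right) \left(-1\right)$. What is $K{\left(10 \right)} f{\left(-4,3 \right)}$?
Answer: $200$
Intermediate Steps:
$f{\left(w,h \right)} = 1$
$K{\left(H \right)} = 2 H^{2}$ ($K{\left(H \right)} = \left(H + H\right) H = 2 H H = 2 H^{2}$)
$K{\left(10 \right)} f{\left(-4,3 \right)} = 2 \cdot 10^{2} \cdot 1 = 2 \cdot 100 \cdot 1 = 200 \cdot 1 = 200$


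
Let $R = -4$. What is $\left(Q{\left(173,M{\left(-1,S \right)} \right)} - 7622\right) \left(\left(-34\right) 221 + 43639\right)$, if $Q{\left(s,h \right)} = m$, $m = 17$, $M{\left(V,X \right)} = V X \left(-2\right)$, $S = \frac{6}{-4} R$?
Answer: $-274730625$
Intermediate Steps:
$S = 6$ ($S = \frac{6}{-4} \left(-4\right) = 6 \left(- \frac{1}{4}\right) \left(-4\right) = \left(- \frac{3}{2}\right) \left(-4\right) = 6$)
$M{\left(V,X \right)} = - 2 V X$
$Q{\left(s,h \right)} = 17$
$\left(Q{\left(173,M{\left(-1,S \right)} \right)} - 7622\right) \left(\left(-34\right) 221 + 43639\right) = \left(17 - 7622\right) \left(\left(-34\right) 221 + 43639\right) = \left(17 - 7622\right) \left(-7514 + 43639\right) = \left(17 - 7622\right) 36125 = \left(-7605\right) 36125 = -274730625$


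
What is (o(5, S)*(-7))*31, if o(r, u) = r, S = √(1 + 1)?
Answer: -1085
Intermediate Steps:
S = √2 ≈ 1.4142
(o(5, S)*(-7))*31 = (5*(-7))*31 = -35*31 = -1085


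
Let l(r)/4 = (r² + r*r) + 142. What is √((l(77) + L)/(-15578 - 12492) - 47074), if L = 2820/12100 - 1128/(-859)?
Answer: I*√3311718412494125276734/265233430 ≈ 216.97*I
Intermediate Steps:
l(r) = 568 + 8*r² (l(r) = 4*((r² + r*r) + 142) = 4*((r² + r²) + 142) = 4*(2*r² + 142) = 4*(142 + 2*r²) = 568 + 8*r²)
L = 803559/519695 (L = 2820*(1/12100) - 1128*(-1/859) = 141/605 + 1128/859 = 803559/519695 ≈ 1.5462)
√((l(77) + L)/(-15578 - 12492) - 47074) = √(((568 + 8*77²) + 803559/519695)/(-15578 - 12492) - 47074) = √(((568 + 8*5929) + 803559/519695)/(-28070) - 47074) = √(((568 + 47432) + 803559/519695)*(-1/28070) - 47074) = √((48000 + 803559/519695)*(-1/28070) - 47074) = √((24946163559/519695)*(-1/28070) - 47074) = √(-24946163559/14587838650 - 47074) = √(-686732862773659/14587838650) = I*√3311718412494125276734/265233430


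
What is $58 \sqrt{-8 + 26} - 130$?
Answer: $-130 + 174 \sqrt{2} \approx 116.07$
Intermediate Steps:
$58 \sqrt{-8 + 26} - 130 = 58 \sqrt{18} - 130 = 58 \cdot 3 \sqrt{2} - 130 = 174 \sqrt{2} - 130 = -130 + 174 \sqrt{2}$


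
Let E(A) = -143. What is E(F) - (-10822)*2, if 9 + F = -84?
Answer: 21501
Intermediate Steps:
F = -93 (F = -9 - 84 = -93)
E(F) - (-10822)*2 = -143 - (-10822)*2 = -143 - 1*(-21644) = -143 + 21644 = 21501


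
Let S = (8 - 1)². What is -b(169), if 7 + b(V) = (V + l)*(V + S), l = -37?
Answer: -28769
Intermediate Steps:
S = 49 (S = 7² = 49)
b(V) = -7 + (-37 + V)*(49 + V) (b(V) = -7 + (V - 37)*(V + 49) = -7 + (-37 + V)*(49 + V))
-b(169) = -(-1820 + 169² + 12*169) = -(-1820 + 28561 + 2028) = -1*28769 = -28769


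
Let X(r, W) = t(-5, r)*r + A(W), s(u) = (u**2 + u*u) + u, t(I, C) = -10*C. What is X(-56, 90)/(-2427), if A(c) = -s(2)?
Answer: 31370/2427 ≈ 12.925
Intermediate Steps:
s(u) = u + 2*u**2 (s(u) = (u**2 + u**2) + u = 2*u**2 + u = u + 2*u**2)
A(c) = -10 (A(c) = -2*(1 + 2*2) = -2*(1 + 4) = -2*5 = -1*10 = -10)
X(r, W) = -10 - 10*r**2 (X(r, W) = (-10*r)*r - 10 = -10*r**2 - 10 = -10 - 10*r**2)
X(-56, 90)/(-2427) = (-10 - 10*(-56)**2)/(-2427) = (-10 - 10*3136)*(-1/2427) = (-10 - 31360)*(-1/2427) = -31370*(-1/2427) = 31370/2427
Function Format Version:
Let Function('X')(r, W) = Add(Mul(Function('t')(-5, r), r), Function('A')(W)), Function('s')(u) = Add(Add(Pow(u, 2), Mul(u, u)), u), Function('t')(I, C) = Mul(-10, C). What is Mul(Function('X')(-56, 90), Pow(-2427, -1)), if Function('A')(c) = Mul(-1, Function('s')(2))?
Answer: Rational(31370, 2427) ≈ 12.925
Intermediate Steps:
Function('s')(u) = Add(u, Mul(2, Pow(u, 2))) (Function('s')(u) = Add(Add(Pow(u, 2), Pow(u, 2)), u) = Add(Mul(2, Pow(u, 2)), u) = Add(u, Mul(2, Pow(u, 2))))
Function('A')(c) = -10 (Function('A')(c) = Mul(-1, Mul(2, Add(1, Mul(2, 2)))) = Mul(-1, Mul(2, Add(1, 4))) = Mul(-1, Mul(2, 5)) = Mul(-1, 10) = -10)
Function('X')(r, W) = Add(-10, Mul(-10, Pow(r, 2))) (Function('X')(r, W) = Add(Mul(Mul(-10, r), r), -10) = Add(Mul(-10, Pow(r, 2)), -10) = Add(-10, Mul(-10, Pow(r, 2))))
Mul(Function('X')(-56, 90), Pow(-2427, -1)) = Mul(Add(-10, Mul(-10, Pow(-56, 2))), Pow(-2427, -1)) = Mul(Add(-10, Mul(-10, 3136)), Rational(-1, 2427)) = Mul(Add(-10, -31360), Rational(-1, 2427)) = Mul(-31370, Rational(-1, 2427)) = Rational(31370, 2427)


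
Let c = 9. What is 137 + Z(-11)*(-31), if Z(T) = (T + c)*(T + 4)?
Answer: -297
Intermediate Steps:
Z(T) = (4 + T)*(9 + T) (Z(T) = (T + 9)*(T + 4) = (9 + T)*(4 + T) = (4 + T)*(9 + T))
137 + Z(-11)*(-31) = 137 + (36 + (-11)² + 13*(-11))*(-31) = 137 + (36 + 121 - 143)*(-31) = 137 + 14*(-31) = 137 - 434 = -297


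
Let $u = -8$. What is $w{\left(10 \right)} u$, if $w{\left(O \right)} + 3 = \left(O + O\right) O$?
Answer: $-1576$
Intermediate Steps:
$w{\left(O \right)} = -3 + 2 O^{2}$ ($w{\left(O \right)} = -3 + \left(O + O\right) O = -3 + 2 O O = -3 + 2 O^{2}$)
$w{\left(10 \right)} u = \left(-3 + 2 \cdot 10^{2}\right) \left(-8\right) = \left(-3 + 2 \cdot 100\right) \left(-8\right) = \left(-3 + 200\right) \left(-8\right) = 197 \left(-8\right) = -1576$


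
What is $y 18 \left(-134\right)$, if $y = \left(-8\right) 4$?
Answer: $77184$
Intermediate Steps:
$y = -32$
$y 18 \left(-134\right) = \left(-32\right) 18 \left(-134\right) = \left(-576\right) \left(-134\right) = 77184$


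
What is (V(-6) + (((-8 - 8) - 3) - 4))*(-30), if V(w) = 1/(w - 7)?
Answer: 9000/13 ≈ 692.31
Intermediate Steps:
V(w) = 1/(-7 + w)
(V(-6) + (((-8 - 8) - 3) - 4))*(-30) = (1/(-7 - 6) + (((-8 - 8) - 3) - 4))*(-30) = (1/(-13) + ((-16 - 3) - 4))*(-30) = (-1/13 + (-19 - 4))*(-30) = (-1/13 - 23)*(-30) = -300/13*(-30) = 9000/13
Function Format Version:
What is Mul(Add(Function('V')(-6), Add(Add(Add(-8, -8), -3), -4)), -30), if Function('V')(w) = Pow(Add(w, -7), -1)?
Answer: Rational(9000, 13) ≈ 692.31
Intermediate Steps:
Function('V')(w) = Pow(Add(-7, w), -1)
Mul(Add(Function('V')(-6), Add(Add(Add(-8, -8), -3), -4)), -30) = Mul(Add(Pow(Add(-7, -6), -1), Add(Add(Add(-8, -8), -3), -4)), -30) = Mul(Add(Pow(-13, -1), Add(Add(-16, -3), -4)), -30) = Mul(Add(Rational(-1, 13), Add(-19, -4)), -30) = Mul(Add(Rational(-1, 13), -23), -30) = Mul(Rational(-300, 13), -30) = Rational(9000, 13)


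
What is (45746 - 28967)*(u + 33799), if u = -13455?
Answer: 341351976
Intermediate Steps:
(45746 - 28967)*(u + 33799) = (45746 - 28967)*(-13455 + 33799) = 16779*20344 = 341351976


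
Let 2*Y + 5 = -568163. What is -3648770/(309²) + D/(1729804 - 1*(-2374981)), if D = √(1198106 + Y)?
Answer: -3648770/95481 + 3*√101558/4104785 ≈ -38.214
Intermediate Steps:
Y = -284084 (Y = -5/2 + (½)*(-568163) = -5/2 - 568163/2 = -284084)
D = 3*√101558 (D = √(1198106 - 284084) = √914022 = 3*√101558 ≈ 956.04)
-3648770/(309²) + D/(1729804 - 1*(-2374981)) = -3648770/(309²) + (3*√101558)/(1729804 - 1*(-2374981)) = -3648770/95481 + (3*√101558)/(1729804 + 2374981) = -3648770*1/95481 + (3*√101558)/4104785 = -3648770/95481 + (3*√101558)*(1/4104785) = -3648770/95481 + 3*√101558/4104785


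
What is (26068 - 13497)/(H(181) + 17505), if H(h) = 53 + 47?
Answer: 12571/17605 ≈ 0.71406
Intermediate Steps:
H(h) = 100
(26068 - 13497)/(H(181) + 17505) = (26068 - 13497)/(100 + 17505) = 12571/17605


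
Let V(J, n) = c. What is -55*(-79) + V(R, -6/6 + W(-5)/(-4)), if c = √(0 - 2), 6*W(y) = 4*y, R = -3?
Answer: 4345 + I*√2 ≈ 4345.0 + 1.4142*I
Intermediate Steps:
W(y) = 2*y/3 (W(y) = (4*y)/6 = 2*y/3)
c = I*√2 (c = √(-2) = I*√2 ≈ 1.4142*I)
V(J, n) = I*√2
-55*(-79) + V(R, -6/6 + W(-5)/(-4)) = -55*(-79) + I*√2 = 4345 + I*√2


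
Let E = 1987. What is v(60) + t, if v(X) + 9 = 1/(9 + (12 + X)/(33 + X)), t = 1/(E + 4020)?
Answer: -16194569/1820121 ≈ -8.8975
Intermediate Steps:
t = 1/6007 (t = 1/(1987 + 4020) = 1/6007 ≈ 0.00016647)
v(X) = -9 + 1/(9 + (12 + X)/(33 + X))
v(60) + t = (-2748 - 89*60)/(309 + 10*60) + 1/6007 = (-2748 - 5340)/(309 + 600) + 1/6007 = -8088/909 + 1/6007 = (1/909)*(-8088) + 1/6007 = -2696/303 + 1/6007 = -16194569/1820121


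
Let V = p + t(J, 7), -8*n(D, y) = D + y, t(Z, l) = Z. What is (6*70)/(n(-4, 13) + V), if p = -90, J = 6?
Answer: -1120/227 ≈ -4.9339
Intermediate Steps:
n(D, y) = -D/8 - y/8 (n(D, y) = -(D + y)/8 = -D/8 - y/8)
V = -84 (V = -90 + 6 = -84)
(6*70)/(n(-4, 13) + V) = (6*70)/((-⅛*(-4) - ⅛*13) - 84) = 420/((½ - 13/8) - 84) = 420/(-9/8 - 84) = 420/(-681/8) = 420*(-8/681) = -1120/227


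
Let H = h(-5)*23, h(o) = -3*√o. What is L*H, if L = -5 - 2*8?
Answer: 1449*I*√5 ≈ 3240.1*I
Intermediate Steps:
L = -21 (L = -5 - 16 = -21)
H = -69*I*√5 (H = -3*I*√5*23 = -69*I*√5 ≈ -154.29*I)
L*H = -(-1449)*I*√5 = 1449*I*√5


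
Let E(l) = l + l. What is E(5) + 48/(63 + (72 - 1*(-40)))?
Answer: 1798/175 ≈ 10.274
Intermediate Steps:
E(l) = 2*l
E(5) + 48/(63 + (72 - 1*(-40))) = 2*5 + 48/(63 + (72 - 1*(-40))) = 10 + 48/(63 + (72 + 40)) = 10 + 48/(63 + 112) = 10 + 48/175 = 1798/175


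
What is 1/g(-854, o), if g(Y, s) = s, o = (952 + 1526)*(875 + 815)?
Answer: 1/4187820 ≈ 2.3879e-7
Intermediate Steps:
o = 4187820 (o = 2478*1690 = 4187820)
1/g(-854, o) = 1/4187820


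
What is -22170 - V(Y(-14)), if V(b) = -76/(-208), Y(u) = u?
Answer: -1152859/52 ≈ -22170.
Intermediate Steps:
V(b) = 19/52 (V(b) = -76*(-1/208) = 19/52)
-22170 - V(Y(-14)) = -22170 - 1*19/52 = -22170 - 19/52 = -1152859/52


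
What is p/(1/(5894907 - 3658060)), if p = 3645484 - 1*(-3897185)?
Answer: 16871796524643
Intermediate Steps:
p = 7542669 (p = 3645484 + 3897185 = 7542669)
p/(1/(5894907 - 3658060)) = 7542669/(1/(5894907 - 3658060)) = 7542669/(1/2236847) = 7542669*2236847 = 16871796524643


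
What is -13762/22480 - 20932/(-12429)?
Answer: 149751731/139701960 ≈ 1.0719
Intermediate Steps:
-13762/22480 - 20932/(-12429) = -13762*1/22480 - 20932*(-1/12429) = -6881/11240 + 20932/12429 = 149751731/139701960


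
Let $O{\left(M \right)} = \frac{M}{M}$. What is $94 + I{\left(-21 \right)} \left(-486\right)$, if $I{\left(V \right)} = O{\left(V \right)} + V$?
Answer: $9814$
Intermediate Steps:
$O{\left(M \right)} = 1$
$I{\left(V \right)} = 1 + V$
$94 + I{\left(-21 \right)} \left(-486\right) = 94 + \left(1 - 21\right) \left(-486\right) = 94 - -9720 = 94 + 9720 = 9814$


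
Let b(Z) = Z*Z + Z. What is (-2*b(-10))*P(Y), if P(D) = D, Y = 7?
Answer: -1260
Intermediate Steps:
b(Z) = Z + Z² (b(Z) = Z² + Z = Z + Z²)
(-2*b(-10))*P(Y) = -(-20)*(1 - 10)*7 = -(-20)*(-9)*7 = -2*90*7 = -180*7 = -1260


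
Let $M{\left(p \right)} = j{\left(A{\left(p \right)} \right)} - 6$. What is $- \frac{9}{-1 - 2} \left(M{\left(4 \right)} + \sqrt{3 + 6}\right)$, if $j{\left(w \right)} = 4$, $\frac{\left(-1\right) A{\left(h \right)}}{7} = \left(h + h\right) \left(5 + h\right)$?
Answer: $3$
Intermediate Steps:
$A{\left(h \right)} = - 14 h \left(5 + h\right)$ ($A{\left(h \right)} = - 7 \left(h + h\right) \left(5 + h\right) = - 7 \cdot 2 h \left(5 + h\right) = - 14 h \left(5 + h\right)$)
$M{\left(p \right)} = -2$ ($M{\left(p \right)} = 4 - 6 = -2$)
$- \frac{9}{-1 - 2} \left(M{\left(4 \right)} + \sqrt{3 + 6}\right) = - \frac{9}{-1 - 2} \left(-2 + \sqrt{3 + 6}\right) = - \frac{9}{-3} \left(-2 + \sqrt{9}\right) = \left(-9\right) \left(- \frac{1}{3}\right) \left(-2 + 3\right) = 3 \cdot 1 = 3$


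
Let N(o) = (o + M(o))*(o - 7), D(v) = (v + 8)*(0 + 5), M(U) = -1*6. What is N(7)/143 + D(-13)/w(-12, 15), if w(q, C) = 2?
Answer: -25/2 ≈ -12.500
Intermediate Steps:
M(U) = -6
D(v) = 40 + 5*v (D(v) = (8 + v)*5 = 40 + 5*v)
N(o) = (-7 + o)*(-6 + o) (N(o) = (o - 6)*(o - 7) = (-6 + o)*(-7 + o) = (-7 + o)*(-6 + o))
N(7)/143 + D(-13)/w(-12, 15) = (42 + 7**2 - 13*7)/143 + (40 + 5*(-13))/2 = (42 + 49 - 91)*(1/143) + (40 - 65)*(1/2) = 0*(1/143) - 25*1/2 = 0 - 25/2 = -25/2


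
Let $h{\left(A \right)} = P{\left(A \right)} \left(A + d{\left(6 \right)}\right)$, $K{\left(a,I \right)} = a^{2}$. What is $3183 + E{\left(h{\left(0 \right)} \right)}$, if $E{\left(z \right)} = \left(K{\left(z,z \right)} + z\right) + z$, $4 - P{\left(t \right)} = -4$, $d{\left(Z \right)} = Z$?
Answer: $5583$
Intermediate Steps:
$P{\left(t \right)} = 8$ ($P{\left(t \right)} = 4 - -4 = 4 + 4 = 8$)
$h{\left(A \right)} = 48 + 8 A$ ($h{\left(A \right)} = 8 \left(A + 6\right) = 8 \left(6 + A\right) = 48 + 8 A$)
$E{\left(z \right)} = z^{2} + 2 z$ ($E{\left(z \right)} = \left(z^{2} + z\right) + z = \left(z + z^{2}\right) + z = z^{2} + 2 z$)
$3183 + E{\left(h{\left(0 \right)} \right)} = 3183 + \left(48 + 8 \cdot 0\right) \left(2 + \left(48 + 8 \cdot 0\right)\right) = 3183 + \left(48 + 0\right) \left(2 + \left(48 + 0\right)\right) = 3183 + 48 \left(2 + 48\right) = 3183 + 48 \cdot 50 = 3183 + 2400 = 5583$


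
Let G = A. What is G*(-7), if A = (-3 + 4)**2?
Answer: -7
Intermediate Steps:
A = 1 (A = 1**2 = 1)
G = 1
G*(-7) = 1*(-7) = -7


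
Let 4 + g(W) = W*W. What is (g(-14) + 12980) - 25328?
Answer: -12156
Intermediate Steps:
g(W) = -4 + W² (g(W) = -4 + W*W = -4 + W²)
(g(-14) + 12980) - 25328 = ((-4 + (-14)²) + 12980) - 25328 = ((-4 + 196) + 12980) - 25328 = (192 + 12980) - 25328 = 13172 - 25328 = -12156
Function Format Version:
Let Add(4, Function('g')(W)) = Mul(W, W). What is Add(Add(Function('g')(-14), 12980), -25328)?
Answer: -12156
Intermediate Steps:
Function('g')(W) = Add(-4, Pow(W, 2)) (Function('g')(W) = Add(-4, Mul(W, W)) = Add(-4, Pow(W, 2)))
Add(Add(Function('g')(-14), 12980), -25328) = Add(Add(Add(-4, Pow(-14, 2)), 12980), -25328) = Add(Add(Add(-4, 196), 12980), -25328) = Add(Add(192, 12980), -25328) = Add(13172, -25328) = -12156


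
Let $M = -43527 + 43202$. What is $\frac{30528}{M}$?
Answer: $- \frac{30528}{325} \approx -93.932$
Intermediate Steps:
$M = -325$
$\frac{30528}{M} = \frac{30528}{-325} = 30528 \left(- \frac{1}{325}\right) = - \frac{30528}{325}$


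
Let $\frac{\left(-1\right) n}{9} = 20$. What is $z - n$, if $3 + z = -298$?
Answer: $-121$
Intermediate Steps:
$n = -180$ ($n = \left(-9\right) 20 = -180$)
$z = -301$ ($z = -3 - 298 = -301$)
$z - n = -301 - -180 = -301 + 180 = -121$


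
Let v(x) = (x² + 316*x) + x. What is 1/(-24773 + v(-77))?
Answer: -1/43253 ≈ -2.3120e-5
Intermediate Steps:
v(x) = x² + 317*x
1/(-24773 + v(-77)) = 1/(-24773 - 77*(317 - 77)) = 1/(-24773 - 77*240) = 1/(-24773 - 18480) = 1/(-43253) = -1/43253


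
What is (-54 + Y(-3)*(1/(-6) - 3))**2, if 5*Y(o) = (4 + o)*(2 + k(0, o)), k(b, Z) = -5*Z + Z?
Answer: 889249/225 ≈ 3952.2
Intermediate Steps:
k(b, Z) = -4*Z
Y(o) = (2 - 4*o)*(4 + o)/5 (Y(o) = ((4 + o)*(2 - 4*o))/5 = ((2 - 4*o)*(4 + o))/5 = (2 - 4*o)*(4 + o)/5)
(-54 + Y(-3)*(1/(-6) - 3))**2 = (-54 + (8/5 - 14/5*(-3) - 4/5*(-3)**2)*(1/(-6) - 3))**2 = (-54 + (8/5 + 42/5 - 4/5*9)*(-1/6 - 3))**2 = (-54 + (8/5 + 42/5 - 36/5)*(-19/6))**2 = (-54 + (14/5)*(-19/6))**2 = (-54 - 133/15)**2 = (-943/15)**2 = 889249/225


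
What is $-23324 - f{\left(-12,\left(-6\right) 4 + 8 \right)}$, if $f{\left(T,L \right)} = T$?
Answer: $-23312$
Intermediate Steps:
$-23324 - f{\left(-12,\left(-6\right) 4 + 8 \right)} = -23324 - -12 = -23324 + 12 = -23312$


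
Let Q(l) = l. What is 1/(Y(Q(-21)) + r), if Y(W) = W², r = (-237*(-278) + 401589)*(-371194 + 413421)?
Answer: 1/19740067266 ≈ 5.0658e-11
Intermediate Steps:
r = 19740066825 (r = (65886 + 401589)*42227 = 467475*42227 = 19740066825)
1/(Y(Q(-21)) + r) = 1/((-21)² + 19740066825) = 1/(441 + 19740066825) = 1/19740067266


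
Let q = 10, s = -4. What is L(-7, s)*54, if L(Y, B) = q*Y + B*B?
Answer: -2916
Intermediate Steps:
L(Y, B) = B² + 10*Y (L(Y, B) = 10*Y + B*B = 10*Y + B² = B² + 10*Y)
L(-7, s)*54 = ((-4)² + 10*(-7))*54 = (16 - 70)*54 = -54*54 = -2916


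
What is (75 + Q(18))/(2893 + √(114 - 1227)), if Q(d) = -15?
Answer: 86790/4185281 - 30*I*√1113/4185281 ≈ 0.020737 - 0.00023914*I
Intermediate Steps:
(75 + Q(18))/(2893 + √(114 - 1227)) = (75 - 15)/(2893 + √(114 - 1227)) = 60/(2893 + √(-1113)) = 60/(2893 + I*√1113)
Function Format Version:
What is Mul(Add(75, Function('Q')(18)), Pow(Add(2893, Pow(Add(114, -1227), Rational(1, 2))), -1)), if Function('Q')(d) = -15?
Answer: Add(Rational(86790, 4185281), Mul(Rational(-30, 4185281), I, Pow(1113, Rational(1, 2)))) ≈ Add(0.020737, Mul(-0.00023914, I))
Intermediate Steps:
Mul(Add(75, Function('Q')(18)), Pow(Add(2893, Pow(Add(114, -1227), Rational(1, 2))), -1)) = Mul(Add(75, -15), Pow(Add(2893, Pow(Add(114, -1227), Rational(1, 2))), -1)) = Mul(60, Pow(Add(2893, Pow(-1113, Rational(1, 2))), -1)) = Mul(60, Pow(Add(2893, Mul(I, Pow(1113, Rational(1, 2)))), -1))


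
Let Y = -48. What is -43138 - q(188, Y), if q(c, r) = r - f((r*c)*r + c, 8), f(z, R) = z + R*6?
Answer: 390298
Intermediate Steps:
f(z, R) = z + 6*R
q(c, r) = -48 + r - c - c*r**2 (q(c, r) = r - (((r*c)*r + c) + 6*8) = r - (((c*r)*r + c) + 48) = r - ((c*r**2 + c) + 48) = r - ((c + c*r**2) + 48) = r - (48 + c + c*r**2) = r + (-48 - c - c*r**2) = -48 + r - c - c*r**2)
-43138 - q(188, Y) = -43138 - (-48 - 48 - 1*188*(1 + (-48)**2)) = -43138 - (-48 - 48 - 1*188*(1 + 2304)) = -43138 - (-48 - 48 - 1*188*2305) = -43138 - (-48 - 48 - 433340) = -43138 - 1*(-433436) = -43138 + 433436 = 390298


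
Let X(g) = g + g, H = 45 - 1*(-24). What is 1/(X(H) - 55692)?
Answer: -1/55554 ≈ -1.8001e-5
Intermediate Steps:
H = 69 (H = 45 + 24 = 69)
X(g) = 2*g
1/(X(H) - 55692) = 1/(2*69 - 55692) = 1/(138 - 55692) = 1/(-55554) = -1/55554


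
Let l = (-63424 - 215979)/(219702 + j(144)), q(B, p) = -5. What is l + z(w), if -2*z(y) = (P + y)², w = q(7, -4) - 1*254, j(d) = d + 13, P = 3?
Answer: -7204619115/219859 ≈ -32769.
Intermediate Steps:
j(d) = 13 + d
w = -259 (w = -5 - 1*254 = -5 - 254 = -259)
z(y) = -(3 + y)²/2
l = -279403/219859 (l = (-63424 - 215979)/(219702 + (13 + 144)) = -279403/(219702 + 157) = -279403/219859 ≈ -1.2708)
l + z(w) = -279403/219859 - (3 - 259)²/2 = -279403/219859 - ½*(-256)² = -279403/219859 - ½*65536 = -279403/219859 - 32768 = -7204619115/219859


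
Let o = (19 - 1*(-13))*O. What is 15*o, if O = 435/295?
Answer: 41760/59 ≈ 707.80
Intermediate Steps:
O = 87/59 (O = 435*(1/295) = 87/59 ≈ 1.4746)
o = 2784/59 (o = (19 - 1*(-13))*(87/59) = (19 + 13)*(87/59) = 32*(87/59) = 2784/59 ≈ 47.186)
15*o = 15*(2784/59) = 41760/59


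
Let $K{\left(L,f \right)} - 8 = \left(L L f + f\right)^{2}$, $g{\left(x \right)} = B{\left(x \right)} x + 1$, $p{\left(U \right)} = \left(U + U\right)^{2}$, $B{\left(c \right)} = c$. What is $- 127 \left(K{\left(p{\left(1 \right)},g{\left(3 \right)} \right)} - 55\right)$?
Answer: $-3664331$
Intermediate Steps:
$p{\left(U \right)} = 4 U^{2}$ ($p{\left(U \right)} = \left(2 U\right)^{2} = 4 U^{2}$)
$g{\left(x \right)} = 1 + x^{2}$ ($g{\left(x \right)} = x x + 1 = x^{2} + 1 = 1 + x^{2}$)
$K{\left(L,f \right)} = 8 + \left(f + f L^{2}\right)^{2}$ ($K{\left(L,f \right)} = 8 + \left(L L f + f\right)^{2} = 8 + \left(L^{2} f + f\right)^{2} = 8 + \left(f L^{2} + f\right)^{2} = 8 + \left(f + f L^{2}\right)^{2}$)
$- 127 \left(K{\left(p{\left(1 \right)},g{\left(3 \right)} \right)} - 55\right) = - 127 \left(\left(8 + \left(1 + 3^{2}\right)^{2} \left(1 + \left(4 \cdot 1^{2}\right)^{2}\right)^{2}\right) - 55\right) = - 127 \left(\left(8 + \left(1 + 9\right)^{2} \left(1 + \left(4 \cdot 1\right)^{2}\right)^{2}\right) - 55\right) = - 127 \left(\left(8 + 10^{2} \left(1 + 4^{2}\right)^{2}\right) - 55\right) = - 127 \left(\left(8 + 100 \left(1 + 16\right)^{2}\right) - 55\right) = - 127 \left(\left(8 + 100 \cdot 17^{2}\right) - 55\right) = - 127 \left(\left(8 + 100 \cdot 289\right) - 55\right) = - 127 \left(\left(8 + 28900\right) - 55\right) = - 127 \left(28908 - 55\right) = \left(-127\right) 28853 = -3664331$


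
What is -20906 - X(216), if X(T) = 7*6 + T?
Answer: -21164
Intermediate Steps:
X(T) = 42 + T
-20906 - X(216) = -20906 - (42 + 216) = -20906 - 1*258 = -20906 - 258 = -21164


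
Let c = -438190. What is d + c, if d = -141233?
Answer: -579423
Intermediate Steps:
d + c = -141233 - 438190 = -579423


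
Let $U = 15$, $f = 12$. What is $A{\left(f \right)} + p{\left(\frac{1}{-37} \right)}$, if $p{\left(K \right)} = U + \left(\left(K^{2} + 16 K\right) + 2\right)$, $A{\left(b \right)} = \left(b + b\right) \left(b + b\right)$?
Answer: $\frac{811226}{1369} \approx 592.57$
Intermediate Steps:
$A{\left(b \right)} = 4 b^{2}$ ($A{\left(b \right)} = 2 b 2 b = 4 b^{2}$)
$p{\left(K \right)} = 17 + K^{2} + 16 K$ ($p{\left(K \right)} = 15 + \left(\left(K^{2} + 16 K\right) + 2\right) = 15 + \left(2 + K^{2} + 16 K\right) = 17 + K^{2} + 16 K$)
$A{\left(f \right)} + p{\left(\frac{1}{-37} \right)} = 4 \cdot 12^{2} + \left(17 + \left(\frac{1}{-37}\right)^{2} + \frac{16}{-37}\right) = 4 \cdot 144 + \left(17 + \left(- \frac{1}{37}\right)^{2} + 16 \left(- \frac{1}{37}\right)\right) = 576 + \left(17 + \frac{1}{1369} - \frac{16}{37}\right) = 576 + \frac{22682}{1369} = \frac{811226}{1369}$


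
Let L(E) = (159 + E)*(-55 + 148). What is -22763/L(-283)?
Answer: 22763/11532 ≈ 1.9739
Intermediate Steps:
L(E) = 14787 + 93*E (L(E) = (159 + E)*93 = 14787 + 93*E)
-22763/L(-283) = -22763/(14787 + 93*(-283)) = -22763/(14787 - 26319) = -22763/(-11532) = -22763*(-1/11532) = 22763/11532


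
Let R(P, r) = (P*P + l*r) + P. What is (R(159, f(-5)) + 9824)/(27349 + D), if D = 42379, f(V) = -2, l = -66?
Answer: 8849/17432 ≈ 0.50763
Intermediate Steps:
R(P, r) = P + P**2 - 66*r (R(P, r) = (P*P - 66*r) + P = (P**2 - 66*r) + P = P + P**2 - 66*r)
(R(159, f(-5)) + 9824)/(27349 + D) = ((159 + 159**2 - 66*(-2)) + 9824)/(27349 + 42379) = ((159 + 25281 + 132) + 9824)/69728 = (25572 + 9824)*(1/69728) = 35396*(1/69728) = 8849/17432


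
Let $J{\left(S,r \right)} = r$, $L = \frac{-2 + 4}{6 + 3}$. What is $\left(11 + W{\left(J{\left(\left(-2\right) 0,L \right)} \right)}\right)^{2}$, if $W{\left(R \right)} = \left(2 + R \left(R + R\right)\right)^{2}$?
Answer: $\frac{10215347041}{43046721} \approx 237.31$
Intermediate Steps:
$L = \frac{2}{9} \approx 0.22222$
$W{\left(R \right)} = \left(2 + 2 R^{2}\right)^{2}$ ($W{\left(R \right)} = \left(2 + R 2 R\right)^{2} = \left(2 + 2 R^{2}\right)^{2}$)
$\left(11 + W{\left(J{\left(\left(-2\right) 0,L \right)} \right)}\right)^{2} = \left(11 + 4 \left(1 + \left(\frac{2}{9}\right)^{2}\right)^{2}\right)^{2} = \left(11 + 4 \left(1 + \frac{4}{81}\right)^{2}\right)^{2} = \left(11 + 4 \left(\frac{85}{81}\right)^{2}\right)^{2} = \left(11 + 4 \cdot \frac{7225}{6561}\right)^{2} = \left(11 + \frac{28900}{6561}\right)^{2} = \left(\frac{101071}{6561}\right)^{2} = \frac{10215347041}{43046721}$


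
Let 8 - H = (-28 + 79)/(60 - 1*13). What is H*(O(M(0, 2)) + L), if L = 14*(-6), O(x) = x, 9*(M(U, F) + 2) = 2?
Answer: -250900/423 ≈ -593.14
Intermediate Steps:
M(U, F) = -16/9 (M(U, F) = -2 + (⅑)*2 = -2 + 2/9 = -16/9)
H = 325/47 (H = 8 - (-28 + 79)/(60 - 1*13) = 8 - 51/(60 - 13) = 8 - 51/47 = 325/47 ≈ 6.9149)
L = -84
H*(O(M(0, 2)) + L) = 325*(-16/9 - 84)/47 = (325/47)*(-772/9) = -250900/423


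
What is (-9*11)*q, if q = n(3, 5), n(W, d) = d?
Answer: -495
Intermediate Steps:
q = 5
(-9*11)*q = -9*11*5 = -99*5 = -495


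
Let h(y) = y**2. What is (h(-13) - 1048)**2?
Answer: 772641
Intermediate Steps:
(h(-13) - 1048)**2 = ((-13)**2 - 1048)**2 = (169 - 1048)**2 = (-879)**2 = 772641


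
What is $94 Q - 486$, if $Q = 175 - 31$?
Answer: $13050$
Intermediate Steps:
$Q = 144$ ($Q = 175 - 31 = 144$)
$94 Q - 486 = 94 \cdot 144 - 486 = 13536 - 486 = 13050$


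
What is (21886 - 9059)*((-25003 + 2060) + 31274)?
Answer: 106861737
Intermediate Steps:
(21886 - 9059)*((-25003 + 2060) + 31274) = 12827*(-22943 + 31274) = 12827*8331 = 106861737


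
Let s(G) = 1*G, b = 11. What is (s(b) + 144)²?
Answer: 24025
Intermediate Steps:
s(G) = G
(s(b) + 144)² = (11 + 144)² = 155² = 24025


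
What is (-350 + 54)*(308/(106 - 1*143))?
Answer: 2464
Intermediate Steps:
(-350 + 54)*(308/(106 - 1*143)) = -91168/(106 - 143) = -91168/(-37) = -91168*(-1)/37 = -296*(-308/37) = 2464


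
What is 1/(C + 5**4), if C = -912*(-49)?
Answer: 1/45313 ≈ 2.2069e-5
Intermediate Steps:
C = 44688
1/(C + 5**4) = 1/(44688 + 5**4) = 1/(44688 + 625) = 1/45313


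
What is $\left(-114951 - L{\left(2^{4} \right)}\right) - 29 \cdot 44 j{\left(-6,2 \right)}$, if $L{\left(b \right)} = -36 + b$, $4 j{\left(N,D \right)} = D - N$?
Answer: $-117483$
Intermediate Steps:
$j{\left(N,D \right)} = - \frac{N}{4} + \frac{D}{4}$ ($j{\left(N,D \right)} = \frac{D - N}{4} = - \frac{N}{4} + \frac{D}{4}$)
$\left(-114951 - L{\left(2^{4} \right)}\right) - 29 \cdot 44 j{\left(-6,2 \right)} = \left(-114951 - \left(-36 + 2^{4}\right)\right) - 29 \cdot 44 \left(\left(- \frac{1}{4}\right) \left(-6\right) + \frac{1}{4} \cdot 2\right) = \left(-114951 - \left(-36 + 16\right)\right) - 1276 \left(\frac{3}{2} + \frac{1}{2}\right) = \left(-114951 - -20\right) - 1276 \cdot 2 = \left(-114951 + 20\right) - 2552 = -114931 - 2552 = -117483$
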